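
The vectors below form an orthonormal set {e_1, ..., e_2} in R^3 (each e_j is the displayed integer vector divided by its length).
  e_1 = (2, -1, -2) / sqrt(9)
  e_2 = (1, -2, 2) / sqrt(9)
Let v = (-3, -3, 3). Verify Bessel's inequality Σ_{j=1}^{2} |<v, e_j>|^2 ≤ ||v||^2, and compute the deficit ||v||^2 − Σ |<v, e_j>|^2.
Σ |<v, e_j>|^2 = 18; ||v||^2 = 27; deficit = 9

Write each e_j = u_j / sqrt(<u_j, u_j>) where u_j is the displayed integer vector. Then <v, e_j> = <v, u_j> / sqrt(<u_j, u_j>), so |<v, e_j>|^2 = <v, u_j>^2 / <u_j, u_j>.
Coefficients: <v, e_1> = -9/sqrt(9), <v, e_2> = 9/sqrt(9).
Square and sum: Σ |<v, e_j>|^2 = 18.
Compute ||v||^2 = v·v = 27.
Deficit = 27 − 18 = 9 ≥ 0, confirming Bessel's inequality. (The deficit equals ||v − Σ <v,e_j> e_j||^2, the squared distance from v to span{e_j}.)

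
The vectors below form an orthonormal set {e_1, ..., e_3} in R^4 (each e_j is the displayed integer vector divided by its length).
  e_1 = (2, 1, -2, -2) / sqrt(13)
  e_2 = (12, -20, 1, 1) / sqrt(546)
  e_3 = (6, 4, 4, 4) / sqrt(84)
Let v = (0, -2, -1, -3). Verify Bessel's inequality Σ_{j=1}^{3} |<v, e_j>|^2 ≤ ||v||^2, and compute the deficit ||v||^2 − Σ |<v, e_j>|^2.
Σ |<v, e_j>|^2 = 12; ||v||^2 = 14; deficit = 2

Write each e_j = u_j / sqrt(<u_j, u_j>) where u_j is the displayed integer vector. Then <v, e_j> = <v, u_j> / sqrt(<u_j, u_j>), so |<v, e_j>|^2 = <v, u_j>^2 / <u_j, u_j>.
Coefficients: <v, e_1> = 6/sqrt(13), <v, e_2> = 36/sqrt(546), <v, e_3> = -24/sqrt(84).
Square and sum: Σ |<v, e_j>|^2 = 12.
Compute ||v||^2 = v·v = 14.
Deficit = 14 − 12 = 2 ≥ 0, confirming Bessel's inequality. (The deficit equals ||v − Σ <v,e_j> e_j||^2, the squared distance from v to span{e_j}.)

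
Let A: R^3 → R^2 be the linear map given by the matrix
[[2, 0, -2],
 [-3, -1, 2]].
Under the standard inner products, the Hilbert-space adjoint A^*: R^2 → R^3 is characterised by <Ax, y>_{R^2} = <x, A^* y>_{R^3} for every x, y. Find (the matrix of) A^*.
A^* = A^T =
[[2, -3],
 [0, -1],
 [-2, 2]]

For real matrices with standard dot products, the defining identity <Ax, y> = <x, A^* y> gives (Ax)^T y = x^T (A^*) y, i.e. x^T A^T y = x^T (A^*) y. Since this holds for all x, y, we must have A^* = A^T. Therefore
A^* =
[[2, -3],
 [0, -1],
 [-2, 2]].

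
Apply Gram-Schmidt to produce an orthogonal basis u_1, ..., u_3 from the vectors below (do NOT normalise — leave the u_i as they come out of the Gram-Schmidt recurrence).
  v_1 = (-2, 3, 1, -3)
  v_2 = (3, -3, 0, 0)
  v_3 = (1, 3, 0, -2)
Orthogonal basis:
  u_1 = (-2, 3, 1, -3)
  u_2 = (39/23, -24/23, 15/23, -45/23)
  u_3 = (34/21, 34/21, -16/21, 2/7)

Apply the Gram-Schmidt recurrence
  u_1 = v_1
  u_i = v_i − Σ_{j<i} ((v_i · u_j) / (u_j · u_j)) · u_j.

Step by step this gives:
  u_1 = (-2, 3, 1, -3)
  u_2 = (39/23, -24/23, 15/23, -45/23)
  u_3 = (34/21, 34/21, -16/21, 2/7)

Orthogonality check:
  u_2 · u_1 = 0 (should be 0)
  u_3 · u_1 = 0 (should be 0)
  u_3 · u_2 = 0 (should be 0)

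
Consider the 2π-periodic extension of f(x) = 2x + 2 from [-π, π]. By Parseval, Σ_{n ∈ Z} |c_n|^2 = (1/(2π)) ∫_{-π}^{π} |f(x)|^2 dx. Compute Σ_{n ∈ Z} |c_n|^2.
Σ |c_n|^2 = 4π^2/3 + 4

Expand and integrate term by term over [-π, π]:
  ∫ (2x)^2 dx = 4·(2π^3/3); ∫ 2·2·(2)·x dx = 0 (odd integrand); ∫ 2^2 dx = 4·2π.
So (1/(2π)) ∫_{-π}^{π} (2x + 2)^2 dx = 4π^2/3 + 4 = 4π^2/3 + 4.
Parseval ⇒ Σ |c_n|^2 = 4π^2/3 + 4.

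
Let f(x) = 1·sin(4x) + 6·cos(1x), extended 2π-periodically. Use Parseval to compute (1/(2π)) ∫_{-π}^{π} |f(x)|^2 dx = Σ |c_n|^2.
Σ |c_n|^2 = 37/2

Expand |f|^2 and use orthogonality of {sin(nx), cos(mx)} on [-π, π]:
  ∫_{-π}^{π} sin(nx)^2 dx = π, ∫ cos(mx)^2 dx = π, and cross terms integrate to 0.
So ∫_{-π}^{π} f(x)^2 dx = 1^2 · π + 6^2 · π = (1 + 36)π.
Divide by 2π: (1 + 36)/2 = 37/2.
By Parseval, this equals Σ |c_n|^2.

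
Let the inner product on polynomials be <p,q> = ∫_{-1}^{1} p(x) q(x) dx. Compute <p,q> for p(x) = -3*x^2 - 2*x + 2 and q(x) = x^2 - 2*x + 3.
<p,q> = 44/5

Expand the product: p(x)·q(x) = -3*x^4 + 4*x^3 - 3*x^2 - 10*x + 6.
∫_{-1}^{1} of each monomial x^k gives [2/(k+1) if k even, 0 if k odd]. Integrating term-by-term (or equivalently evaluating the antiderivative F(x) = -3*x^5/5 + x^4 - x^3 - 5*x^2 + 6*x at the endpoints):
  F(1) − F(−1) = 2/5 − (-42/5) = 44/5.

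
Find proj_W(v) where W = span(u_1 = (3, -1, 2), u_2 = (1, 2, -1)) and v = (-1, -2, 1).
proj_W(v) = (-1, -2, 1)

Set up U = [u_1 | ... | u_2] ∈ R^(3×2). The projector onto W = col(U) is P = U (U^T U)^(-1) U^T.
Compute U^T U =
  [14, -1]
  [-1, 6],
and U^T v = (1, -6).
Solve U^T U · c = U^T v for the coefficients: c = (0, -1). The projection is proj_W(v) = U c.
Check: (v - proj_W(v)) · u_1 = 0  (should be 0).
Check: (v - proj_W(v)) · u_2 = 0  (should be 0).
Result: proj_W(v) = (-1, -2, 1).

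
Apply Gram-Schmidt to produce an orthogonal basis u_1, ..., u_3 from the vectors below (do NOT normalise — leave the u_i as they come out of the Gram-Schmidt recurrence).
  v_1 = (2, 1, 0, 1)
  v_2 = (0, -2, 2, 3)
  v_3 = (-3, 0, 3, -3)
Orthogonal basis:
  u_1 = (2, 1, 0, 1)
  u_2 = (-1/3, -13/6, 2, 17/6)
  u_3 = (-3/101, 132/101, 321/101, -126/101)

Apply the Gram-Schmidt recurrence
  u_1 = v_1
  u_i = v_i − Σ_{j<i} ((v_i · u_j) / (u_j · u_j)) · u_j.

Step by step this gives:
  u_1 = (2, 1, 0, 1)
  u_2 = (-1/3, -13/6, 2, 17/6)
  u_3 = (-3/101, 132/101, 321/101, -126/101)

Orthogonality check:
  u_2 · u_1 = 0 (should be 0)
  u_3 · u_1 = 0 (should be 0)
  u_3 · u_2 = 0 (should be 0)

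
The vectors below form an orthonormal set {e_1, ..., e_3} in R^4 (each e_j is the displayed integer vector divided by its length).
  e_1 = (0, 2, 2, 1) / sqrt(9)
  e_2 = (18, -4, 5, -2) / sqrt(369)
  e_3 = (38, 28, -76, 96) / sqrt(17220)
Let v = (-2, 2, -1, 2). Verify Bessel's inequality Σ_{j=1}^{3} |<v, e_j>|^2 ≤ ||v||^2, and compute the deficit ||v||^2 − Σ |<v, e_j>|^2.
Σ |<v, e_j>|^2 = 1361/105; ||v||^2 = 13; deficit = 4/105

Write each e_j = u_j / sqrt(<u_j, u_j>) where u_j is the displayed integer vector. Then <v, e_j> = <v, u_j> / sqrt(<u_j, u_j>), so |<v, e_j>|^2 = <v, u_j>^2 / <u_j, u_j>.
Coefficients: <v, e_1> = 4/sqrt(9), <v, e_2> = -53/sqrt(369), <v, e_3> = 248/sqrt(17220).
Square and sum: Σ |<v, e_j>|^2 = 1361/105.
Compute ||v||^2 = v·v = 13.
Deficit = 13 − 1361/105 = 4/105 ≥ 0, confirming Bessel's inequality. (The deficit equals ||v − Σ <v,e_j> e_j||^2, the squared distance from v to span{e_j}.)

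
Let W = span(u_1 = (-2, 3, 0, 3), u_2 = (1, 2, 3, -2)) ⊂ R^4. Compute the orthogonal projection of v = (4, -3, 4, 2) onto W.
proj_W(v) = (241/196, -169/196, 165/196, -389/196)

Set up U = [u_1 | ... | u_2] ∈ R^(4×2). The projector onto W = col(U) is P = U (U^T U)^(-1) U^T.
Compute U^T U =
  [22, -2]
  [-2, 18],
and U^T v = (-11, 6).
Solve U^T U · c = U^T v for the coefficients: c = (-93/196, 55/196). The projection is proj_W(v) = U c.
Check: (v - proj_W(v)) · u_1 = 0  (should be 0).
Check: (v - proj_W(v)) · u_2 = 0  (should be 0).
Result: proj_W(v) = (241/196, -169/196, 165/196, -389/196).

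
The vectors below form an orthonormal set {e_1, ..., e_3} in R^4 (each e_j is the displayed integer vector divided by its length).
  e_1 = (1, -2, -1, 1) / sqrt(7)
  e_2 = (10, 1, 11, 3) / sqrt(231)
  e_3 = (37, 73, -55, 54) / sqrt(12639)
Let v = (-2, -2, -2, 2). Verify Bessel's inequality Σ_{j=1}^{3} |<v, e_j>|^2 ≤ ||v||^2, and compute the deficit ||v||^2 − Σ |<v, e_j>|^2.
Σ |<v, e_j>|^2 = 4364/383; ||v||^2 = 16; deficit = 1764/383

Write each e_j = u_j / sqrt(<u_j, u_j>) where u_j is the displayed integer vector. Then <v, e_j> = <v, u_j> / sqrt(<u_j, u_j>), so |<v, e_j>|^2 = <v, u_j>^2 / <u_j, u_j>.
Coefficients: <v, e_1> = 6/sqrt(7), <v, e_2> = -38/sqrt(231), <v, e_3> = -2/sqrt(12639).
Square and sum: Σ |<v, e_j>|^2 = 4364/383.
Compute ||v||^2 = v·v = 16.
Deficit = 16 − 4364/383 = 1764/383 ≥ 0, confirming Bessel's inequality. (The deficit equals ||v − Σ <v,e_j> e_j||^2, the squared distance from v to span{e_j}.)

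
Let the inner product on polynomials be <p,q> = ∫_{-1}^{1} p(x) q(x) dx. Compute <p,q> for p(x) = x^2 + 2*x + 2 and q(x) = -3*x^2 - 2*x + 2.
<p,q> = 22/15

Expand the product: p(x)·q(x) = -3*x^4 - 8*x^3 - 8*x^2 + 4.
∫_{-1}^{1} of each monomial x^k gives [2/(k+1) if k even, 0 if k odd]. Integrating term-by-term (or equivalently evaluating the antiderivative F(x) = -3*x^5/5 - 2*x^4 - 8*x^3/3 + 4*x at the endpoints):
  F(1) − F(−1) = -19/15 − (-41/15) = 22/15.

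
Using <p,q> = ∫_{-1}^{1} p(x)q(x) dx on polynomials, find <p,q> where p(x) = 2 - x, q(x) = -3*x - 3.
<p,q> = -10

Expand the product: p(x)·q(x) = 3*x^2 - 3*x - 6.
∫_{-1}^{1} of each monomial x^k gives [2/(k+1) if k even, 0 if k odd]. Integrating term-by-term (or equivalently evaluating the antiderivative F(x) = x^3 - 3*x^2/2 - 6*x at the endpoints):
  F(1) − F(−1) = -13/2 − (7/2) = -10.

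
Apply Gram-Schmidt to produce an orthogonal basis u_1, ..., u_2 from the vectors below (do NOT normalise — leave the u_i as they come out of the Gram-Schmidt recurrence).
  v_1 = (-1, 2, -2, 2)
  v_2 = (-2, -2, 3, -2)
Orthogonal basis:
  u_1 = (-1, 2, -2, 2)
  u_2 = (-38/13, -2/13, 15/13, -2/13)

Apply the Gram-Schmidt recurrence
  u_1 = v_1
  u_i = v_i − Σ_{j<i} ((v_i · u_j) / (u_j · u_j)) · u_j.

Step by step this gives:
  u_1 = (-1, 2, -2, 2)
  u_2 = (-38/13, -2/13, 15/13, -2/13)

Orthogonality check:
  u_2 · u_1 = 0 (should be 0)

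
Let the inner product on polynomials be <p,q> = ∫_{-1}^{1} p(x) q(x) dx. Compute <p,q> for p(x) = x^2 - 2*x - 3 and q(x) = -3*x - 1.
<p,q> = 28/3

Expand the product: p(x)·q(x) = -3*x^3 + 5*x^2 + 11*x + 3.
∫_{-1}^{1} of each monomial x^k gives [2/(k+1) if k even, 0 if k odd]. Integrating term-by-term (or equivalently evaluating the antiderivative F(x) = -3*x^4/4 + 5*x^3/3 + 11*x^2/2 + 3*x at the endpoints):
  F(1) − F(−1) = 113/12 − (1/12) = 28/3.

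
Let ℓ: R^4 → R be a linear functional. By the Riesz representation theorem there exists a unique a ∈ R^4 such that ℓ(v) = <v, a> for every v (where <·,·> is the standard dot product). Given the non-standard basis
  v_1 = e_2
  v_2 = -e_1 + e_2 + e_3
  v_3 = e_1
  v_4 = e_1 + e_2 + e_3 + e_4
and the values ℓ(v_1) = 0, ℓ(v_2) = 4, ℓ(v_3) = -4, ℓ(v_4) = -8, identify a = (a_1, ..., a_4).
a = (-4, 0, 0, -4)

Write a = (a_1, ..., a_4) in the standard basis. For each basis vector v_i, ℓ(v_i) = <v_i, a> is a linear equation in the a_j's. Collect the n equations into a matrix system V a = ℓ, where row i of V is v_i (expressed in the standard basis). Since V is invertible (lower-triangular with 1s on the diagonal, up to permutation), solve by back-substitution:
  V =
[[0, 1, 0, 0],
 [-1, 1, 1, 0],
 [1, 0, 0, 0],
 [1, 1, 1, 1]]
  V a = (0, 4, -4, -8)
Solving gives a = (-4, 0, 0, -4).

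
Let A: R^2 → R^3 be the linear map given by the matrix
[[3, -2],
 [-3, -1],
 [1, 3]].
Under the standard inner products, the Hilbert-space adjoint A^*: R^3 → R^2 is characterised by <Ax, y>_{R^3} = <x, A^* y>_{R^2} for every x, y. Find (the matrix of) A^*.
A^* = A^T =
[[3, -3, 1],
 [-2, -1, 3]]

For real matrices with standard dot products, the defining identity <Ax, y> = <x, A^* y> gives (Ax)^T y = x^T (A^*) y, i.e. x^T A^T y = x^T (A^*) y. Since this holds for all x, y, we must have A^* = A^T. Therefore
A^* =
[[3, -3, 1],
 [-2, -1, 3]].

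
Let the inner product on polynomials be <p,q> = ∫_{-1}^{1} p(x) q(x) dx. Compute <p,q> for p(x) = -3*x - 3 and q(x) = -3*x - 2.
<p,q> = 18

Expand the product: p(x)·q(x) = 9*x^2 + 15*x + 6.
∫_{-1}^{1} of each monomial x^k gives [2/(k+1) if k even, 0 if k odd]. Integrating term-by-term (or equivalently evaluating the antiderivative F(x) = 3*x^3 + 15*x^2/2 + 6*x at the endpoints):
  F(1) − F(−1) = 33/2 − (-3/2) = 18.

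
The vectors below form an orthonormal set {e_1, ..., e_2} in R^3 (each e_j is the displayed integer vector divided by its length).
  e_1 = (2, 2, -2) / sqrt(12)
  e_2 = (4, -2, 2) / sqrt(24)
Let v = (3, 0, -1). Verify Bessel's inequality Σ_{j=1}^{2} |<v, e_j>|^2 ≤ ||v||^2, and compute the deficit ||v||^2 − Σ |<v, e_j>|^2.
Σ |<v, e_j>|^2 = 19/2; ||v||^2 = 10; deficit = 1/2

Write each e_j = u_j / sqrt(<u_j, u_j>) where u_j is the displayed integer vector. Then <v, e_j> = <v, u_j> / sqrt(<u_j, u_j>), so |<v, e_j>|^2 = <v, u_j>^2 / <u_j, u_j>.
Coefficients: <v, e_1> = 8/sqrt(12), <v, e_2> = 10/sqrt(24).
Square and sum: Σ |<v, e_j>|^2 = 19/2.
Compute ||v||^2 = v·v = 10.
Deficit = 10 − 19/2 = 1/2 ≥ 0, confirming Bessel's inequality. (The deficit equals ||v − Σ <v,e_j> e_j||^2, the squared distance from v to span{e_j}.)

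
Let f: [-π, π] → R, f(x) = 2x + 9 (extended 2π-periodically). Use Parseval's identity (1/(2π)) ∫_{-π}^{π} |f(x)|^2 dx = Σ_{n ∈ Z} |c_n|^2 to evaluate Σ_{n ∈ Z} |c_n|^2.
Σ |c_n|^2 = 4π^2/3 + 81

Expand and integrate term by term over [-π, π]:
  ∫ (2x)^2 dx = 4·(2π^3/3); ∫ 2·2·(9)·x dx = 0 (odd integrand); ∫ 9^2 dx = 81·2π.
So (1/(2π)) ∫_{-π}^{π} (2x + 9)^2 dx = 4π^2/3 + 81 = 4π^2/3 + 81.
Parseval ⇒ Σ |c_n|^2 = 4π^2/3 + 81.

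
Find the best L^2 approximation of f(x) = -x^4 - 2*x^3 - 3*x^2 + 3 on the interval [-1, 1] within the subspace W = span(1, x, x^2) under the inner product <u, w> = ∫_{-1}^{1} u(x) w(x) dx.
g(x) = -27*x^2/7 - 6*x/5 + 108/35

The best approximation g ∈ W is the orthogonal projection of f onto W. Writing g = a_0 + a_1 x + a_2 x^2, the coefficients solve the normal equations G · a = b where
  G_{ij} = <φ_i, φ_j> and b_i = <f, φ_i>, with φ_0 = 1, φ_1 = x, φ_2 = x^2.
G =
  [2, 0, 2/3]
  [0, 2/3, 0]
  [2/3, 0, 2/5],
b = (18/5, -4/5, 18/35).
Solving gives a_0 = 108/35, a_1 = -6/5, a_2 = -27/7, so
  g(x) = -27*x^2/7 - 6*x/5 + 108/35.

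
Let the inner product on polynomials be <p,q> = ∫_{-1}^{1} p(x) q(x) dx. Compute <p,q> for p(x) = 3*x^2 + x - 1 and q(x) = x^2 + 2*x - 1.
<p,q> = 28/15

Expand the product: p(x)·q(x) = 3*x^4 + 7*x^3 - 2*x^2 - 3*x + 1.
∫_{-1}^{1} of each monomial x^k gives [2/(k+1) if k even, 0 if k odd]. Integrating term-by-term (or equivalently evaluating the antiderivative F(x) = 3*x^5/5 + 7*x^4/4 - 2*x^3/3 - 3*x^2/2 + x at the endpoints):
  F(1) − F(−1) = 71/60 − (-41/60) = 28/15.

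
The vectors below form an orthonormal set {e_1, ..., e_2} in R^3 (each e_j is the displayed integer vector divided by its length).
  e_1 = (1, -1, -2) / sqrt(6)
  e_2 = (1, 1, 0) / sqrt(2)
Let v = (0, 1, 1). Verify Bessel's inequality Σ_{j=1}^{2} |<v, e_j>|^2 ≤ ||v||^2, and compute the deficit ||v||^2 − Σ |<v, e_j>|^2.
Σ |<v, e_j>|^2 = 2; ||v||^2 = 2; deficit = 0

Write each e_j = u_j / sqrt(<u_j, u_j>) where u_j is the displayed integer vector. Then <v, e_j> = <v, u_j> / sqrt(<u_j, u_j>), so |<v, e_j>|^2 = <v, u_j>^2 / <u_j, u_j>.
Coefficients: <v, e_1> = -3/sqrt(6), <v, e_2> = 1/sqrt(2).
Square and sum: Σ |<v, e_j>|^2 = 2.
Compute ||v||^2 = v·v = 2.
Deficit = 2 − 2 = 0 ≥ 0, confirming Bessel's inequality. (The deficit equals ||v − Σ <v,e_j> e_j||^2, the squared distance from v to span{e_j}.)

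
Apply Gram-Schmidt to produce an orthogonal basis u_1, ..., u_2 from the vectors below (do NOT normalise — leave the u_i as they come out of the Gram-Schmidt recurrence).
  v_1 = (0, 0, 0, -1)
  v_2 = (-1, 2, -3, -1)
Orthogonal basis:
  u_1 = (0, 0, 0, -1)
  u_2 = (-1, 2, -3, 0)

Apply the Gram-Schmidt recurrence
  u_1 = v_1
  u_i = v_i − Σ_{j<i} ((v_i · u_j) / (u_j · u_j)) · u_j.

Step by step this gives:
  u_1 = (0, 0, 0, -1)
  u_2 = (-1, 2, -3, 0)

Orthogonality check:
  u_2 · u_1 = 0 (should be 0)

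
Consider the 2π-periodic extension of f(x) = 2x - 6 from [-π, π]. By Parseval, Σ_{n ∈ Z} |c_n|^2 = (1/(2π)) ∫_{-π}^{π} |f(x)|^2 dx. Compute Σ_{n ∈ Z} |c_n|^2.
Σ |c_n|^2 = 4π^2/3 + 36

Expand and integrate term by term over [-π, π]:
  ∫ (2x)^2 dx = 4·(2π^3/3); ∫ 2·2·(-6)·x dx = 0 (odd integrand); ∫ (-6)^2 dx = 36·2π.
So (1/(2π)) ∫_{-π}^{π} (2x - 6)^2 dx = 4π^2/3 + 36 = 4π^2/3 + 36.
Parseval ⇒ Σ |c_n|^2 = 4π^2/3 + 36.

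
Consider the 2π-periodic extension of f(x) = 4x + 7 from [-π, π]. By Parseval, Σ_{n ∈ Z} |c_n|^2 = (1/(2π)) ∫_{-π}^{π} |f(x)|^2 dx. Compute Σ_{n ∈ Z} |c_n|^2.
Σ |c_n|^2 = 16π^2/3 + 49

Expand and integrate term by term over [-π, π]:
  ∫ (4x)^2 dx = 16·(2π^3/3); ∫ 2·4·(7)·x dx = 0 (odd integrand); ∫ 7^2 dx = 49·2π.
So (1/(2π)) ∫_{-π}^{π} (4x + 7)^2 dx = 16π^2/3 + 49 = 16π^2/3 + 49.
Parseval ⇒ Σ |c_n|^2 = 16π^2/3 + 49.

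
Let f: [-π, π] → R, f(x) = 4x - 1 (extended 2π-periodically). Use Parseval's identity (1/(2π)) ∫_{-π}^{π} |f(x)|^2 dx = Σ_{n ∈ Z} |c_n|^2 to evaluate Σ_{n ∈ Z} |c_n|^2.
Σ |c_n|^2 = 16π^2/3 + 1

Expand and integrate term by term over [-π, π]:
  ∫ (4x)^2 dx = 16·(2π^3/3); ∫ 2·4·(-1)·x dx = 0 (odd integrand); ∫ (-1)^2 dx = 1·2π.
So (1/(2π)) ∫_{-π}^{π} (4x - 1)^2 dx = 16π^2/3 + 1 = 16π^2/3 + 1.
Parseval ⇒ Σ |c_n|^2 = 16π^2/3 + 1.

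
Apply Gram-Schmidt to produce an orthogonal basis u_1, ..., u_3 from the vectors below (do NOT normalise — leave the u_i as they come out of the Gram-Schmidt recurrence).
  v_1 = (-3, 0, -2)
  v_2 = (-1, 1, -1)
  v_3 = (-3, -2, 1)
Orthogonal basis:
  u_1 = (-3, 0, -2)
  u_2 = (2/13, 1, -3/13)
  u_3 = (-1, 1/2, 3/2)

Apply the Gram-Schmidt recurrence
  u_1 = v_1
  u_i = v_i − Σ_{j<i} ((v_i · u_j) / (u_j · u_j)) · u_j.

Step by step this gives:
  u_1 = (-3, 0, -2)
  u_2 = (2/13, 1, -3/13)
  u_3 = (-1, 1/2, 3/2)

Orthogonality check:
  u_2 · u_1 = 0 (should be 0)
  u_3 · u_1 = 0 (should be 0)
  u_3 · u_2 = 0 (should be 0)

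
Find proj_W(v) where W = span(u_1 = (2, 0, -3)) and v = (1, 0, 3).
proj_W(v) = (-14/13, 0, 21/13)

Set up U = [u_1 | ... | u_1] ∈ R^(3×1). The projector onto W = col(U) is P = U (U^T U)^(-1) U^T.
Compute U^T U =
  [13],
and U^T v = (-7).
Solve U^T U · c = U^T v for the coefficients: c = (-7/13). The projection is proj_W(v) = U c.
Check: (v - proj_W(v)) · u_1 = 0  (should be 0).
Result: proj_W(v) = (-14/13, 0, 21/13).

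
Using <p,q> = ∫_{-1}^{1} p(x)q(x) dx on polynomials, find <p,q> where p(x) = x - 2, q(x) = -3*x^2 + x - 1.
<p,q> = 26/3

Expand the product: p(x)·q(x) = -3*x^3 + 7*x^2 - 3*x + 2.
∫_{-1}^{1} of each monomial x^k gives [2/(k+1) if k even, 0 if k odd]. Integrating term-by-term (or equivalently evaluating the antiderivative F(x) = -3*x^4/4 + 7*x^3/3 - 3*x^2/2 + 2*x at the endpoints):
  F(1) − F(−1) = 25/12 − (-79/12) = 26/3.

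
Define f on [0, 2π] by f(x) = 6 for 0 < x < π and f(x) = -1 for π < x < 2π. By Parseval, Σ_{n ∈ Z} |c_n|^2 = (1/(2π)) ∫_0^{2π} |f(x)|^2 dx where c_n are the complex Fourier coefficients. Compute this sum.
Σ |c_n|^2 = 37/2

Parseval equates the L^2 energy of f (normalised by 1/(2π)) with the ℓ^2 sum of its Fourier coefficients: (1/(2π)) ∫_0^{2π} |f|^2 = Σ |c_n|^2.
Compute the left side: (1/(2π)) [∫_0^π 6^2 dx + ∫_π^{2π} (-1)^2 dx] = (1/(2π)) · (36π + 1π) = (36 + 1)/2 = 37/2.
So Σ_{n ∈ Z} |c_n|^2 = 37/2.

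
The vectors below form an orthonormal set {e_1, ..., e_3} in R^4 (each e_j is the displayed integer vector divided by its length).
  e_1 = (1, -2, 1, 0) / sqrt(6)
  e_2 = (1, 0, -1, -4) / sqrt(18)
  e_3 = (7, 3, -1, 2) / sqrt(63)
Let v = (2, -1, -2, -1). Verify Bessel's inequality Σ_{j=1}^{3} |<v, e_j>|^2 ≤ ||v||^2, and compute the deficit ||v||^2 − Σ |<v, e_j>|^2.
Σ |<v, e_j>|^2 = 43/7; ||v||^2 = 10; deficit = 27/7

Write each e_j = u_j / sqrt(<u_j, u_j>) where u_j is the displayed integer vector. Then <v, e_j> = <v, u_j> / sqrt(<u_j, u_j>), so |<v, e_j>|^2 = <v, u_j>^2 / <u_j, u_j>.
Coefficients: <v, e_1> = 2/sqrt(6), <v, e_2> = 8/sqrt(18), <v, e_3> = 11/sqrt(63).
Square and sum: Σ |<v, e_j>|^2 = 43/7.
Compute ||v||^2 = v·v = 10.
Deficit = 10 − 43/7 = 27/7 ≥ 0, confirming Bessel's inequality. (The deficit equals ||v − Σ <v,e_j> e_j||^2, the squared distance from v to span{e_j}.)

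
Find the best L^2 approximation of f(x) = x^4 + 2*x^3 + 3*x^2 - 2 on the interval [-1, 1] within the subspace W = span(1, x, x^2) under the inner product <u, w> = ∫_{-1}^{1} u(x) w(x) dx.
g(x) = 27*x^2/7 + 6*x/5 - 73/35

The best approximation g ∈ W is the orthogonal projection of f onto W. Writing g = a_0 + a_1 x + a_2 x^2, the coefficients solve the normal equations G · a = b where
  G_{ij} = <φ_i, φ_j> and b_i = <f, φ_i>, with φ_0 = 1, φ_1 = x, φ_2 = x^2.
G =
  [2, 0, 2/3]
  [0, 2/3, 0]
  [2/3, 0, 2/5],
b = (-8/5, 4/5, 16/105).
Solving gives a_0 = -73/35, a_1 = 6/5, a_2 = 27/7, so
  g(x) = 27*x^2/7 + 6*x/5 - 73/35.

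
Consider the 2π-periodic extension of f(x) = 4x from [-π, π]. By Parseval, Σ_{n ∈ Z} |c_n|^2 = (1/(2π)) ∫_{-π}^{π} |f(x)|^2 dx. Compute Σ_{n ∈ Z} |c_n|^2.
Σ |c_n|^2 = 16π^2/3

Expand and integrate term by term over [-π, π]:
  ∫ (4x)^2 dx = 16·(2π^3/3); ∫ 2·4·(0)·x dx = 0 (odd integrand); ∫ 0^2 dx = 0·2π.
So (1/(2π)) ∫_{-π}^{π} (4x)^2 dx = 16π^2/3 + 0 = 16π^2/3.
Parseval ⇒ Σ |c_n|^2 = 16π^2/3.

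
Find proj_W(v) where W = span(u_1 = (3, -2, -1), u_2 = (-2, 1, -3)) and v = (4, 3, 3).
proj_W(v) = (278/171, -125/171, 571/171)

Set up U = [u_1 | ... | u_2] ∈ R^(3×2). The projector onto W = col(U) is P = U (U^T U)^(-1) U^T.
Compute U^T U =
  [14, -5]
  [-5, 14],
and U^T v = (3, -14).
Solve U^T U · c = U^T v for the coefficients: c = (-28/171, -181/171). The projection is proj_W(v) = U c.
Check: (v - proj_W(v)) · u_1 = 0  (should be 0).
Check: (v - proj_W(v)) · u_2 = 0  (should be 0).
Result: proj_W(v) = (278/171, -125/171, 571/171).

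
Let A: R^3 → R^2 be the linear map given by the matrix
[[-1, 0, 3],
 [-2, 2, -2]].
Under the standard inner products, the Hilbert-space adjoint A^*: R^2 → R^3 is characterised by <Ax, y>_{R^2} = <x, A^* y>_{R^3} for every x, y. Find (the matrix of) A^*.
A^* = A^T =
[[-1, -2],
 [0, 2],
 [3, -2]]

For real matrices with standard dot products, the defining identity <Ax, y> = <x, A^* y> gives (Ax)^T y = x^T (A^*) y, i.e. x^T A^T y = x^T (A^*) y. Since this holds for all x, y, we must have A^* = A^T. Therefore
A^* =
[[-1, -2],
 [0, 2],
 [3, -2]].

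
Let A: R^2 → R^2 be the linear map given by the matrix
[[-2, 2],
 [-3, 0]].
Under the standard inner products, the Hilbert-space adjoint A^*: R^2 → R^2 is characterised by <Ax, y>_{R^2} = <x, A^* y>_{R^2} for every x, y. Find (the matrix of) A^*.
A^* = A^T =
[[-2, -3],
 [2, 0]]

For real matrices with standard dot products, the defining identity <Ax, y> = <x, A^* y> gives (Ax)^T y = x^T (A^*) y, i.e. x^T A^T y = x^T (A^*) y. Since this holds for all x, y, we must have A^* = A^T. Therefore
A^* =
[[-2, -3],
 [2, 0]].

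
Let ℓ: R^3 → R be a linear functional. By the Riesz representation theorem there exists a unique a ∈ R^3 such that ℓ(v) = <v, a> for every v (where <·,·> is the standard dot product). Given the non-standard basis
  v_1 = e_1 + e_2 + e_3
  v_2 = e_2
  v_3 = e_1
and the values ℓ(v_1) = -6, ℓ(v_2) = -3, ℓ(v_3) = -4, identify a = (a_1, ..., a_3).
a = (-4, -3, 1)

Write a = (a_1, ..., a_3) in the standard basis. For each basis vector v_i, ℓ(v_i) = <v_i, a> is a linear equation in the a_j's. Collect the n equations into a matrix system V a = ℓ, where row i of V is v_i (expressed in the standard basis). Since V is invertible (lower-triangular with 1s on the diagonal, up to permutation), solve by back-substitution:
  V =
[[1, 1, 1],
 [0, 1, 0],
 [1, 0, 0]]
  V a = (-6, -3, -4)
Solving gives a = (-4, -3, 1).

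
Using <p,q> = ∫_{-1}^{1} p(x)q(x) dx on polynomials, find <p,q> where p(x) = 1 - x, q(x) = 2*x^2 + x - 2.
<p,q> = -10/3

Expand the product: p(x)·q(x) = -2*x^3 + x^2 + 3*x - 2.
∫_{-1}^{1} of each monomial x^k gives [2/(k+1) if k even, 0 if k odd]. Integrating term-by-term (or equivalently evaluating the antiderivative F(x) = -x^4/2 + x^3/3 + 3*x^2/2 - 2*x at the endpoints):
  F(1) − F(−1) = -2/3 − (8/3) = -10/3.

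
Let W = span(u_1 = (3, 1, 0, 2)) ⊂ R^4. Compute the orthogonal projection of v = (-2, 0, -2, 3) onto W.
proj_W(v) = (0, 0, 0, 0)

Set up U = [u_1 | ... | u_1] ∈ R^(4×1). The projector onto W = col(U) is P = U (U^T U)^(-1) U^T.
Compute U^T U =
  [14],
and U^T v = (0).
Solve U^T U · c = U^T v for the coefficients: c = (0). The projection is proj_W(v) = U c.
Check: (v - proj_W(v)) · u_1 = 0  (should be 0).
Result: proj_W(v) = (0, 0, 0, 0).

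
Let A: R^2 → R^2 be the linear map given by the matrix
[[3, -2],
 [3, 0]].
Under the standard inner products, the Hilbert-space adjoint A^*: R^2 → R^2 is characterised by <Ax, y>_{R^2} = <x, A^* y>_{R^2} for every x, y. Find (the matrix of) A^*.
A^* = A^T =
[[3, 3],
 [-2, 0]]

For real matrices with standard dot products, the defining identity <Ax, y> = <x, A^* y> gives (Ax)^T y = x^T (A^*) y, i.e. x^T A^T y = x^T (A^*) y. Since this holds for all x, y, we must have A^* = A^T. Therefore
A^* =
[[3, 3],
 [-2, 0]].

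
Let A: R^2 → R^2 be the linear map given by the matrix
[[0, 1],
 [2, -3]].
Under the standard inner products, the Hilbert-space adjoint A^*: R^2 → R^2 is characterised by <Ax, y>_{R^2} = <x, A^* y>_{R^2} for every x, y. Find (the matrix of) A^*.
A^* = A^T =
[[0, 2],
 [1, -3]]

For real matrices with standard dot products, the defining identity <Ax, y> = <x, A^* y> gives (Ax)^T y = x^T (A^*) y, i.e. x^T A^T y = x^T (A^*) y. Since this holds for all x, y, we must have A^* = A^T. Therefore
A^* =
[[0, 2],
 [1, -3]].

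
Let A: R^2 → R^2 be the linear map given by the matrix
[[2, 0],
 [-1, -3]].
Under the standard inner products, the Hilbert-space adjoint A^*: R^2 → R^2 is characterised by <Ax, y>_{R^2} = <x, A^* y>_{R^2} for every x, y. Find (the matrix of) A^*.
A^* = A^T =
[[2, -1],
 [0, -3]]

For real matrices with standard dot products, the defining identity <Ax, y> = <x, A^* y> gives (Ax)^T y = x^T (A^*) y, i.e. x^T A^T y = x^T (A^*) y. Since this holds for all x, y, we must have A^* = A^T. Therefore
A^* =
[[2, -1],
 [0, -3]].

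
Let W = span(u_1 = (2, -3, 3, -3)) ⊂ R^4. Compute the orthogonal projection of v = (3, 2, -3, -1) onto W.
proj_W(v) = (-12/31, 18/31, -18/31, 18/31)

Set up U = [u_1 | ... | u_1] ∈ R^(4×1). The projector onto W = col(U) is P = U (U^T U)^(-1) U^T.
Compute U^T U =
  [31],
and U^T v = (-6).
Solve U^T U · c = U^T v for the coefficients: c = (-6/31). The projection is proj_W(v) = U c.
Check: (v - proj_W(v)) · u_1 = 0  (should be 0).
Result: proj_W(v) = (-12/31, 18/31, -18/31, 18/31).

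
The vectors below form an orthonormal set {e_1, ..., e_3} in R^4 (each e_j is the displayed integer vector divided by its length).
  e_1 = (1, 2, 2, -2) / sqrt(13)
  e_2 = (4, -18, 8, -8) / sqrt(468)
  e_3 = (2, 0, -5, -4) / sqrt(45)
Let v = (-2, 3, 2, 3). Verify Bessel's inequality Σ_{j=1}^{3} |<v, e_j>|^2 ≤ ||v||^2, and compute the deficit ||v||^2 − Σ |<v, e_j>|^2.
Σ |<v, e_j>|^2 = 129/5; ||v||^2 = 26; deficit = 1/5

Write each e_j = u_j / sqrt(<u_j, u_j>) where u_j is the displayed integer vector. Then <v, e_j> = <v, u_j> / sqrt(<u_j, u_j>), so |<v, e_j>|^2 = <v, u_j>^2 / <u_j, u_j>.
Coefficients: <v, e_1> = 2/sqrt(13), <v, e_2> = -70/sqrt(468), <v, e_3> = -26/sqrt(45).
Square and sum: Σ |<v, e_j>|^2 = 129/5.
Compute ||v||^2 = v·v = 26.
Deficit = 26 − 129/5 = 1/5 ≥ 0, confirming Bessel's inequality. (The deficit equals ||v − Σ <v,e_j> e_j||^2, the squared distance from v to span{e_j}.)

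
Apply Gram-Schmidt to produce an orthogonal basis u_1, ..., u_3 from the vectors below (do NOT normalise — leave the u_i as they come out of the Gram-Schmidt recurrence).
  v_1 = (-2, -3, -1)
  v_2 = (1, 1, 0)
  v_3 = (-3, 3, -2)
Orthogonal basis:
  u_1 = (-2, -3, -1)
  u_2 = (2/7, -1/14, -5/14)
  u_3 = (-8/3, 8/3, -8/3)

Apply the Gram-Schmidt recurrence
  u_1 = v_1
  u_i = v_i − Σ_{j<i} ((v_i · u_j) / (u_j · u_j)) · u_j.

Step by step this gives:
  u_1 = (-2, -3, -1)
  u_2 = (2/7, -1/14, -5/14)
  u_3 = (-8/3, 8/3, -8/3)

Orthogonality check:
  u_2 · u_1 = 0 (should be 0)
  u_3 · u_1 = 0 (should be 0)
  u_3 · u_2 = 0 (should be 0)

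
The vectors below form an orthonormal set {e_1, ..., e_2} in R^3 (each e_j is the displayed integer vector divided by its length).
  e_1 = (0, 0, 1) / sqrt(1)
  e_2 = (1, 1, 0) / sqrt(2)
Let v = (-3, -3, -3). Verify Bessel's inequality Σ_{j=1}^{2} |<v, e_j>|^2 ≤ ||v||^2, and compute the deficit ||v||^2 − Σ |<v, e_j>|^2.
Σ |<v, e_j>|^2 = 27; ||v||^2 = 27; deficit = 0

Write each e_j = u_j / sqrt(<u_j, u_j>) where u_j is the displayed integer vector. Then <v, e_j> = <v, u_j> / sqrt(<u_j, u_j>), so |<v, e_j>|^2 = <v, u_j>^2 / <u_j, u_j>.
Coefficients: <v, e_1> = -3/sqrt(1), <v, e_2> = -6/sqrt(2).
Square and sum: Σ |<v, e_j>|^2 = 27.
Compute ||v||^2 = v·v = 27.
Deficit = 27 − 27 = 0 ≥ 0, confirming Bessel's inequality. (The deficit equals ||v − Σ <v,e_j> e_j||^2, the squared distance from v to span{e_j}.)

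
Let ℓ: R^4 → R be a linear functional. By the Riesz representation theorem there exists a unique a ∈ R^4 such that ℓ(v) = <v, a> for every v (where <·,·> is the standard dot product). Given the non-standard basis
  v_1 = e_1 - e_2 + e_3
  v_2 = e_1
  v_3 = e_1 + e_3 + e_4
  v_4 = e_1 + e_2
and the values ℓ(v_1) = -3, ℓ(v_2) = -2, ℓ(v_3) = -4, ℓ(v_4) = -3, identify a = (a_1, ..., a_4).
a = (-2, -1, -2, 0)

Write a = (a_1, ..., a_4) in the standard basis. For each basis vector v_i, ℓ(v_i) = <v_i, a> is a linear equation in the a_j's. Collect the n equations into a matrix system V a = ℓ, where row i of V is v_i (expressed in the standard basis). Since V is invertible (lower-triangular with 1s on the diagonal, up to permutation), solve by back-substitution:
  V =
[[1, -1, 1, 0],
 [1, 0, 0, 0],
 [1, 0, 1, 1],
 [1, 1, 0, 0]]
  V a = (-3, -2, -4, -3)
Solving gives a = (-2, -1, -2, 0).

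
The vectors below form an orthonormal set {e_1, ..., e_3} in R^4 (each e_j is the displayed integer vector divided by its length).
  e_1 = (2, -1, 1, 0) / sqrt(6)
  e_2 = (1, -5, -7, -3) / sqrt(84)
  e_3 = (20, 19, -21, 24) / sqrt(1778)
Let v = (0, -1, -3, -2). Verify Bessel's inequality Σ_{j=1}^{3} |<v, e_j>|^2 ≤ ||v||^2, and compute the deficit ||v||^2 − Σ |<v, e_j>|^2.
Σ |<v, e_j>|^2 = 1634/127; ||v||^2 = 14; deficit = 144/127

Write each e_j = u_j / sqrt(<u_j, u_j>) where u_j is the displayed integer vector. Then <v, e_j> = <v, u_j> / sqrt(<u_j, u_j>), so |<v, e_j>|^2 = <v, u_j>^2 / <u_j, u_j>.
Coefficients: <v, e_1> = -2/sqrt(6), <v, e_2> = 32/sqrt(84), <v, e_3> = -4/sqrt(1778).
Square and sum: Σ |<v, e_j>|^2 = 1634/127.
Compute ||v||^2 = v·v = 14.
Deficit = 14 − 1634/127 = 144/127 ≥ 0, confirming Bessel's inequality. (The deficit equals ||v − Σ <v,e_j> e_j||^2, the squared distance from v to span{e_j}.)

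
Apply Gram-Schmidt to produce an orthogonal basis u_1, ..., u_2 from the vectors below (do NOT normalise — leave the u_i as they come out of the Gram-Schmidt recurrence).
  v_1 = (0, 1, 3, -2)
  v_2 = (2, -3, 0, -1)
Orthogonal basis:
  u_1 = (0, 1, 3, -2)
  u_2 = (2, -41/14, 3/14, -8/7)

Apply the Gram-Schmidt recurrence
  u_1 = v_1
  u_i = v_i − Σ_{j<i} ((v_i · u_j) / (u_j · u_j)) · u_j.

Step by step this gives:
  u_1 = (0, 1, 3, -2)
  u_2 = (2, -41/14, 3/14, -8/7)

Orthogonality check:
  u_2 · u_1 = 0 (should be 0)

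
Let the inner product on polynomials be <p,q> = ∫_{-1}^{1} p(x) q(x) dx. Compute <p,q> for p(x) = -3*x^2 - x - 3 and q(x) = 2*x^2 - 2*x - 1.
<p,q> = 44/15

Expand the product: p(x)·q(x) = -6*x^4 + 4*x^3 - x^2 + 7*x + 3.
∫_{-1}^{1} of each monomial x^k gives [2/(k+1) if k even, 0 if k odd]. Integrating term-by-term (or equivalently evaluating the antiderivative F(x) = -6*x^5/5 + x^4 - x^3/3 + 7*x^2/2 + 3*x at the endpoints):
  F(1) − F(−1) = 179/30 − (91/30) = 44/15.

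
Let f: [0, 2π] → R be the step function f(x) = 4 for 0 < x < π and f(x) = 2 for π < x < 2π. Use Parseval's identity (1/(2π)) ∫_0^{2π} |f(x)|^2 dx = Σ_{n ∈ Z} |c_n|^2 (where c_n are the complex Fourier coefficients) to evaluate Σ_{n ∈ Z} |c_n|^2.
Σ |c_n|^2 = 10

Parseval equates the L^2 energy of f (normalised by 1/(2π)) with the ℓ^2 sum of its Fourier coefficients: (1/(2π)) ∫_0^{2π} |f|^2 = Σ |c_n|^2.
Compute the left side: (1/(2π)) [∫_0^π 4^2 dx + ∫_π^{2π} 2^2 dx] = (1/(2π)) · (16π + 4π) = (16 + 4)/2 = 10.
So Σ_{n ∈ Z} |c_n|^2 = 10.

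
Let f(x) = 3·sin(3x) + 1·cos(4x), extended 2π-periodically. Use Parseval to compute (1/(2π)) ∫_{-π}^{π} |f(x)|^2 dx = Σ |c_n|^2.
Σ |c_n|^2 = 5

Expand |f|^2 and use orthogonality of {sin(nx), cos(mx)} on [-π, π]:
  ∫_{-π}^{π} sin(nx)^2 dx = π, ∫ cos(mx)^2 dx = π, and cross terms integrate to 0.
So ∫_{-π}^{π} f(x)^2 dx = 3^2 · π + 1^2 · π = (9 + 1)π.
Divide by 2π: (9 + 1)/2 = 5.
By Parseval, this equals Σ |c_n|^2.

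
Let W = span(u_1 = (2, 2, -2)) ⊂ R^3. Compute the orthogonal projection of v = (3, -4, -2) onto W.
proj_W(v) = (1/3, 1/3, -1/3)

Set up U = [u_1 | ... | u_1] ∈ R^(3×1). The projector onto W = col(U) is P = U (U^T U)^(-1) U^T.
Compute U^T U =
  [12],
and U^T v = (2).
Solve U^T U · c = U^T v for the coefficients: c = (1/6). The projection is proj_W(v) = U c.
Check: (v - proj_W(v)) · u_1 = 0  (should be 0).
Result: proj_W(v) = (1/3, 1/3, -1/3).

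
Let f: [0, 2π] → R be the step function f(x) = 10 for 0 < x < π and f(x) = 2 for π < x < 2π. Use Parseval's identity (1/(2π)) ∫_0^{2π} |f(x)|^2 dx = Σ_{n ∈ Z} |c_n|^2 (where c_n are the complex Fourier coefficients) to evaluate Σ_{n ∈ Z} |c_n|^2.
Σ |c_n|^2 = 52

Parseval equates the L^2 energy of f (normalised by 1/(2π)) with the ℓ^2 sum of its Fourier coefficients: (1/(2π)) ∫_0^{2π} |f|^2 = Σ |c_n|^2.
Compute the left side: (1/(2π)) [∫_0^π 10^2 dx + ∫_π^{2π} 2^2 dx] = (1/(2π)) · (100π + 4π) = (100 + 4)/2 = 52.
So Σ_{n ∈ Z} |c_n|^2 = 52.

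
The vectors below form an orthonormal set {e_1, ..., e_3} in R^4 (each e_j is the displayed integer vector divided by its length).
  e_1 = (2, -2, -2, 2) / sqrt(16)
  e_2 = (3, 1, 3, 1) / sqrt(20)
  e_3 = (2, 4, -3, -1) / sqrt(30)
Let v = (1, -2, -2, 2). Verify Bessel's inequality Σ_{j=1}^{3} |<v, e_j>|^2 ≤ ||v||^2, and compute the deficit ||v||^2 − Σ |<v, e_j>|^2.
Σ |<v, e_j>|^2 = 77/6; ||v||^2 = 13; deficit = 1/6

Write each e_j = u_j / sqrt(<u_j, u_j>) where u_j is the displayed integer vector. Then <v, e_j> = <v, u_j> / sqrt(<u_j, u_j>), so |<v, e_j>|^2 = <v, u_j>^2 / <u_j, u_j>.
Coefficients: <v, e_1> = 14/sqrt(16), <v, e_2> = -3/sqrt(20), <v, e_3> = -2/sqrt(30).
Square and sum: Σ |<v, e_j>|^2 = 77/6.
Compute ||v||^2 = v·v = 13.
Deficit = 13 − 77/6 = 1/6 ≥ 0, confirming Bessel's inequality. (The deficit equals ||v − Σ <v,e_j> e_j||^2, the squared distance from v to span{e_j}.)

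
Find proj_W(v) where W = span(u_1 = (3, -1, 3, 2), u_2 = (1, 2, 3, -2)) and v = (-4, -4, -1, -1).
proj_W(v) = (-689/378, -143/189, -377/126, 65/189)

Set up U = [u_1 | ... | u_2] ∈ R^(4×2). The projector onto W = col(U) is P = U (U^T U)^(-1) U^T.
Compute U^T U =
  [23, 6]
  [6, 18],
and U^T v = (-13, -13).
Solve U^T U · c = U^T v for the coefficients: c = (-26/63, -221/378). The projection is proj_W(v) = U c.
Check: (v - proj_W(v)) · u_1 = 0  (should be 0).
Check: (v - proj_W(v)) · u_2 = 0  (should be 0).
Result: proj_W(v) = (-689/378, -143/189, -377/126, 65/189).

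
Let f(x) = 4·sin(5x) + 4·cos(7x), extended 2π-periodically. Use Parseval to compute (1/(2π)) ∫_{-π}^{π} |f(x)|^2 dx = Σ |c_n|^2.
Σ |c_n|^2 = 16

Expand |f|^2 and use orthogonality of {sin(nx), cos(mx)} on [-π, π]:
  ∫_{-π}^{π} sin(nx)^2 dx = π, ∫ cos(mx)^2 dx = π, and cross terms integrate to 0.
So ∫_{-π}^{π} f(x)^2 dx = 4^2 · π + 4^2 · π = (16 + 16)π.
Divide by 2π: (16 + 16)/2 = 16.
By Parseval, this equals Σ |c_n|^2.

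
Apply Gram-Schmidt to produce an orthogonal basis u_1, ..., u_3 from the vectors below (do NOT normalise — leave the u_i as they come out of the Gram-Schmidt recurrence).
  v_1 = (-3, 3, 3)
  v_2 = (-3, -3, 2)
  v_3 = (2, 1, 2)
Orthogonal basis:
  u_1 = (-3, 3, 3)
  u_2 = (-7/3, -11/3, 4/3)
  u_3 = (105/62, -21/62, 63/31)

Apply the Gram-Schmidt recurrence
  u_1 = v_1
  u_i = v_i − Σ_{j<i} ((v_i · u_j) / (u_j · u_j)) · u_j.

Step by step this gives:
  u_1 = (-3, 3, 3)
  u_2 = (-7/3, -11/3, 4/3)
  u_3 = (105/62, -21/62, 63/31)

Orthogonality check:
  u_2 · u_1 = 0 (should be 0)
  u_3 · u_1 = 0 (should be 0)
  u_3 · u_2 = 0 (should be 0)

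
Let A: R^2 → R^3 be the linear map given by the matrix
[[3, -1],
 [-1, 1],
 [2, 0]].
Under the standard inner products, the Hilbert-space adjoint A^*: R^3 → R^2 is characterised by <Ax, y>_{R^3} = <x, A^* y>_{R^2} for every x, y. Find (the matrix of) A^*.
A^* = A^T =
[[3, -1, 2],
 [-1, 1, 0]]

For real matrices with standard dot products, the defining identity <Ax, y> = <x, A^* y> gives (Ax)^T y = x^T (A^*) y, i.e. x^T A^T y = x^T (A^*) y. Since this holds for all x, y, we must have A^* = A^T. Therefore
A^* =
[[3, -1, 2],
 [-1, 1, 0]].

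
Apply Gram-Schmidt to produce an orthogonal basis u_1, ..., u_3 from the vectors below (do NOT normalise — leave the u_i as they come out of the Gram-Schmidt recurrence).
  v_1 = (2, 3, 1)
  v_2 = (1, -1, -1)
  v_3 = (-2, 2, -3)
Orthogonal basis:
  u_1 = (2, 3, 1)
  u_2 = (9/7, -4/7, -6/7)
  u_3 = (-25/19, 75/38, -125/38)

Apply the Gram-Schmidt recurrence
  u_1 = v_1
  u_i = v_i − Σ_{j<i} ((v_i · u_j) / (u_j · u_j)) · u_j.

Step by step this gives:
  u_1 = (2, 3, 1)
  u_2 = (9/7, -4/7, -6/7)
  u_3 = (-25/19, 75/38, -125/38)

Orthogonality check:
  u_2 · u_1 = 0 (should be 0)
  u_3 · u_1 = 0 (should be 0)
  u_3 · u_2 = 0 (should be 0)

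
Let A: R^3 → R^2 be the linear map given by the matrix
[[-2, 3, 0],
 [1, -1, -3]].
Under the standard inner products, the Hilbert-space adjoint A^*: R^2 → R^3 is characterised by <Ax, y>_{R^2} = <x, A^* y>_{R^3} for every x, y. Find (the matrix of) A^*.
A^* = A^T =
[[-2, 1],
 [3, -1],
 [0, -3]]

For real matrices with standard dot products, the defining identity <Ax, y> = <x, A^* y> gives (Ax)^T y = x^T (A^*) y, i.e. x^T A^T y = x^T (A^*) y. Since this holds for all x, y, we must have A^* = A^T. Therefore
A^* =
[[-2, 1],
 [3, -1],
 [0, -3]].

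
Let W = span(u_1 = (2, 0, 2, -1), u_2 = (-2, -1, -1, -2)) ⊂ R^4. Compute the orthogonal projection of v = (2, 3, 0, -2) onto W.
proj_W(v) = (51/37, 3/74, 99/74, -21/37)

Set up U = [u_1 | ... | u_2] ∈ R^(4×2). The projector onto W = col(U) is P = U (U^T U)^(-1) U^T.
Compute U^T U =
  [9, -4]
  [-4, 10],
and U^T v = (6, -3).
Solve U^T U · c = U^T v for the coefficients: c = (24/37, -3/74). The projection is proj_W(v) = U c.
Check: (v - proj_W(v)) · u_1 = 0  (should be 0).
Check: (v - proj_W(v)) · u_2 = 0  (should be 0).
Result: proj_W(v) = (51/37, 3/74, 99/74, -21/37).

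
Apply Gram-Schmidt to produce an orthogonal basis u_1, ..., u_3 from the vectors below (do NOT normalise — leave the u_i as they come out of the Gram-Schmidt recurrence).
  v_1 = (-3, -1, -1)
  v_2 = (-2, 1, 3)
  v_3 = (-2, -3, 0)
Orthogonal basis:
  u_1 = (-3, -1, -1)
  u_2 = (-16/11, 13/11, 35/11)
  u_3 = (29/75, -319/150, 29/30)

Apply the Gram-Schmidt recurrence
  u_1 = v_1
  u_i = v_i − Σ_{j<i} ((v_i · u_j) / (u_j · u_j)) · u_j.

Step by step this gives:
  u_1 = (-3, -1, -1)
  u_2 = (-16/11, 13/11, 35/11)
  u_3 = (29/75, -319/150, 29/30)

Orthogonality check:
  u_2 · u_1 = 0 (should be 0)
  u_3 · u_1 = 0 (should be 0)
  u_3 · u_2 = 0 (should be 0)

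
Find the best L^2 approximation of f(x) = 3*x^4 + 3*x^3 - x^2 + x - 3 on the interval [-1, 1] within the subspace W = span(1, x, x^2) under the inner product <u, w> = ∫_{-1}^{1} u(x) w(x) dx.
g(x) = 11*x^2/7 + 14*x/5 - 114/35

The best approximation g ∈ W is the orthogonal projection of f onto W. Writing g = a_0 + a_1 x + a_2 x^2, the coefficients solve the normal equations G · a = b where
  G_{ij} = <φ_i, φ_j> and b_i = <f, φ_i>, with φ_0 = 1, φ_1 = x, φ_2 = x^2.
G =
  [2, 0, 2/3]
  [0, 2/3, 0]
  [2/3, 0, 2/5],
b = (-82/15, 28/15, -54/35).
Solving gives a_0 = -114/35, a_1 = 14/5, a_2 = 11/7, so
  g(x) = 11*x^2/7 + 14*x/5 - 114/35.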